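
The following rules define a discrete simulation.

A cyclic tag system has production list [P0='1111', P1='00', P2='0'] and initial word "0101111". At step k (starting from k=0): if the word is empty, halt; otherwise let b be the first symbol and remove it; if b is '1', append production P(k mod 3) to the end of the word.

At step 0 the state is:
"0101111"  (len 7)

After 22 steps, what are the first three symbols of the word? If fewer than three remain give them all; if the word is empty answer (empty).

gen 0: "0101111"  (len 7)
gen 1: "101111"  (len 6)
gen 2: "0111100"  (len 7)
gen 3: "111100"  (len 6)
gen 4: "111001111"  (len 9)
gen 5: "1100111100"  (len 10)
gen 6: "1001111000"  (len 10)
gen 7: "0011110001111"  (len 13)
gen 8: "011110001111"  (len 12)
gen 9: "11110001111"  (len 11)
gen 10: "11100011111111"  (len 14)
gen 11: "110001111111100"  (len 15)
gen 12: "100011111111000"  (len 15)
gen 13: "000111111110001111"  (len 18)
gen 14: "00111111110001111"  (len 17)
gen 15: "0111111110001111"  (len 16)
gen 16: "111111110001111"  (len 15)
gen 17: "1111111000111100"  (len 16)
gen 18: "1111110001111000"  (len 16)
gen 19: "1111100011110001111"  (len 19)
gen 20: "11110001111000111100"  (len 20)
gen 21: "11100011110001111000"  (len 20)
gen 22: "11000111100011110001111"  (len 23)

110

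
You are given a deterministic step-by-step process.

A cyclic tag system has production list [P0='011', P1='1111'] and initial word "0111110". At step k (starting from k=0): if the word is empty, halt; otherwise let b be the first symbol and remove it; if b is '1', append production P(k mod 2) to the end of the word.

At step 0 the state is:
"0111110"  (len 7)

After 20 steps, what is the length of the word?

k=0  "0111110"  (len 7)
k=1  "111110"  (len 6)
k=2  "111101111"  (len 9)
k=3  "11101111011"  (len 11)
k=4  "11011110111111"  (len 14)
k=5  "1011110111111011"  (len 16)
k=6  "0111101111110111111"  (len 19)
k=7  "111101111110111111"  (len 18)
k=8  "111011111101111111111"  (len 21)
k=9  "11011111101111111111011"  (len 23)
k=10  "10111111011111111110111111"  (len 26)
k=11  "0111111011111111110111111011"  (len 28)
k=12  "111111011111111110111111011"  (len 27)
k=13  "11111011111111110111111011011"  (len 29)
k=14  "11110111111111101111110110111111"  (len 32)
k=15  "1110111111111101111110110111111011"  (len 34)
k=16  "1101111111111011111101101111110111111"  (len 37)
k=17  "101111111111011111101101111110111111011"  (len 39)
k=18  "011111111110111111011011111101111110111111"  (len 42)
k=19  "11111111110111111011011111101111110111111"  (len 41)
k=20  "11111111101111110110111111011111101111111111"  (len 44)

44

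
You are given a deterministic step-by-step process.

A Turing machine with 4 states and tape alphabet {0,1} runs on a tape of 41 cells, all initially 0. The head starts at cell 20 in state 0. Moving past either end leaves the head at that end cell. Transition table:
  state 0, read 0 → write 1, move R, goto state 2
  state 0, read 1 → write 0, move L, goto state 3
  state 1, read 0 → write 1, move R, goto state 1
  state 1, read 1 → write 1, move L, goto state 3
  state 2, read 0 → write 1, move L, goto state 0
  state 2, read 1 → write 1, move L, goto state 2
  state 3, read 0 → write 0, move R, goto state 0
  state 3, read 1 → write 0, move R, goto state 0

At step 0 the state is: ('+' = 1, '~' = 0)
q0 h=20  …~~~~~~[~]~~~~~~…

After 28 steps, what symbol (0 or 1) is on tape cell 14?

1

0) q0 h=20  …~~~~~~[~]~~~~~~…
1) q2 h=21  …~~~~~+[~]~~~~~~…
2) q0 h=20  …~~~~~~[+]+~~~~~…
3) q3 h=19  …~~~~~~[~]~+~~~~…
4) q0 h=20  …~~~~~~[~]+~~~~~…
5) q2 h=21  …~~~~~+[+]~~~~~~…
6) q2 h=20  …~~~~~~[+]+~~~~~…
7) q2 h=19  …~~~~~~[~]++~~~~…
8) q0 h=18  …~~~~~~[~]+++~~~…
9) q2 h=19  …~~~~~+[+]++~~~~…
10) q2 h=18  …~~~~~~[+]+++~~~…
11) q2 h=17  …~~~~~~[~]++++~~…
12) q0 h=16  …~~~~~~[~]+++++~…
13) q2 h=17  …~~~~~+[+]++++~~…
14) q2 h=16  …~~~~~~[+]+++++~…
15) q2 h=15  …~~~~~~[~]++++++…
16) q0 h=14  …~~~~~~[~]++++++…
17) q2 h=15  …~~~~~+[+]++++++…
18) q2 h=14  …~~~~~~[+]++++++…
19) q2 h=13  …~~~~~~[~]++++++…
20) q0 h=12  …~~~~~~[~]++++++…
21) q2 h=13  …~~~~~+[+]++++++…
22) q2 h=12  …~~~~~~[+]++++++…
23) q2 h=11  …~~~~~~[~]++++++…
24) q0 h=10  …~~~~~~[~]++++++…
25) q2 h=11  …~~~~~+[+]++++++…
26) q2 h=10  …~~~~~~[+]++++++…
27) q2 h= 9  …~~~~~~[~]++++++…
28) q0 h= 8  …~~~~~~[~]++++++…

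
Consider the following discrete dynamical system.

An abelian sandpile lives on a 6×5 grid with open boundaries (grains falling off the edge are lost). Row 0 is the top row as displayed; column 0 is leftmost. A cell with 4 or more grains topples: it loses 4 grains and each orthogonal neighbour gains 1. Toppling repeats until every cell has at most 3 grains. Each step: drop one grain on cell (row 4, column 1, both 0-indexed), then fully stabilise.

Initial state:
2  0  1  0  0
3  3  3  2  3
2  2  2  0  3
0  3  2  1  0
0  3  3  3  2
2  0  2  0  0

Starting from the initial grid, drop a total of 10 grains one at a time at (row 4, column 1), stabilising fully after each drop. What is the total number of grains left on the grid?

[0] 2  0  1  0  0
3  3  3  2  3
2  2  2  0  3
0  3  2  1  0
0  3  3  3  2
2  0  2  0  0
[1] 2  0  1  0  0
3  3  3  2  3
2  3  3  0  3
1  1  0  3  0
1  2  2  0  3
2  1  3  1  0
[2] 2  0  1  0  0
3  3  3  2  3
2  3  3  0  3
1  1  0  3  0
1  3  2  0  3
2  1  3  1  0
[3] 2  0  1  0  0
3  3  3  2  3
2  3  3  0  3
1  2  0  3  0
2  0  3  0  3
2  2  3  1  0
[4] 2  0  1  0  0
3  3  3  2  3
2  3  3  0  3
1  2  0  3  0
2  1  3  0  3
2  2  3  1  0
[5] 2  0  1  0  0
3  3  3  2  3
2  3  3  0  3
1  2  0  3  0
2  2  3  0  3
2  2  3  1  0
[6] 2  0  1  0  0
3  3  3  2  3
2  3  3  0  3
1  2  0  3  0
2  3  3  0  3
2  2  3  1  0
[7] 2  0  1  0  0
3  3  3  2  3
2  3  3  0  3
1  3  1  3  0
3  2  1  1  3
3  0  1  2  0
[8] 2  0  1  0  0
3  3  3  2  3
2  3  3  0  3
1  3  1  3  0
3  3  1  1  3
3  0  1  2  0
[9] 3  1  2  0  0
1  2  1  3  3
1  3  1  1  3
0  2  3  3  0
2  2  2  1  3
0  2  1  2  0
[10] 3  1  2  0  0
1  2  1  3  3
1  3  1  1  3
0  2  3  3  0
2  3  2  1  3
0  2  1  2  0

49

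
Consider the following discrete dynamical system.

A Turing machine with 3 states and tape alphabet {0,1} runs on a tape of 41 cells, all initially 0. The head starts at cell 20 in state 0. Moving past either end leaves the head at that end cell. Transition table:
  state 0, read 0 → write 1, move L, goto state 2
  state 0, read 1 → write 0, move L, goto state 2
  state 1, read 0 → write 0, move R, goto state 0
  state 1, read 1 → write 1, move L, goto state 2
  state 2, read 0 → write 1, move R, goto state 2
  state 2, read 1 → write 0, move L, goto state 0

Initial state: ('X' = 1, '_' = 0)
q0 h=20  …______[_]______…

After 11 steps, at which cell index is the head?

gen 0: q0 h=20  …______[_]______…
gen 1: q2 h=19  …______[_]X_____…
gen 2: q2 h=20  …_____X[X]______…
gen 3: q0 h=19  …______[X]______…
gen 4: q2 h=18  …______[_]______…
gen 5: q2 h=19  …_____X[_]______…
gen 6: q2 h=20  …____XX[_]______…
gen 7: q2 h=21  …___XXX[_]______…
gen 8: q2 h=22  …__XXXX[_]______…
gen 9: q2 h=23  …_XXXXX[_]______…
gen 10: q2 h=24  …XXXXXX[_]______…
gen 11: q2 h=25  …XXXXXX[_]______…

25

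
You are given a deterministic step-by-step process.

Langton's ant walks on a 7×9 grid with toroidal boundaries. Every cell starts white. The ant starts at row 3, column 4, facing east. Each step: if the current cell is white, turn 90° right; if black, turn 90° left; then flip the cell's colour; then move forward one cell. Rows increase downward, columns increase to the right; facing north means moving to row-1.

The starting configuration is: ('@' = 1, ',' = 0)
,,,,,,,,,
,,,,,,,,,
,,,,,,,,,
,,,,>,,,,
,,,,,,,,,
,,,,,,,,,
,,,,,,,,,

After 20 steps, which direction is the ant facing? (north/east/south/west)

west

step 0: ,,,,,,,,,
,,,,,,,,,
,,,,,,,,,
,,,,>,,,,
,,,,,,,,,
,,,,,,,,,
,,,,,,,,,
step 1: ,,,,,,,,,
,,,,,,,,,
,,,,,,,,,
,,,,@,,,,
,,,,v,,,,
,,,,,,,,,
,,,,,,,,,
step 2: ,,,,,,,,,
,,,,,,,,,
,,,,,,,,,
,,,,@,,,,
,,,<@,,,,
,,,,,,,,,
,,,,,,,,,
step 3: ,,,,,,,,,
,,,,,,,,,
,,,,,,,,,
,,,^@,,,,
,,,@@,,,,
,,,,,,,,,
,,,,,,,,,
step 4: ,,,,,,,,,
,,,,,,,,,
,,,,,,,,,
,,,@>,,,,
,,,@@,,,,
,,,,,,,,,
,,,,,,,,,
step 5: ,,,,,,,,,
,,,,,,,,,
,,,,^,,,,
,,,@,,,,,
,,,@@,,,,
,,,,,,,,,
,,,,,,,,,
step 6: ,,,,,,,,,
,,,,,,,,,
,,,,@>,,,
,,,@,,,,,
,,,@@,,,,
,,,,,,,,,
,,,,,,,,,
step 7: ,,,,,,,,,
,,,,,,,,,
,,,,@@,,,
,,,@,v,,,
,,,@@,,,,
,,,,,,,,,
,,,,,,,,,
step 8: ,,,,,,,,,
,,,,,,,,,
,,,,@@,,,
,,,@<@,,,
,,,@@,,,,
,,,,,,,,,
,,,,,,,,,
step 9: ,,,,,,,,,
,,,,,,,,,
,,,,^@,,,
,,,@@@,,,
,,,@@,,,,
,,,,,,,,,
,,,,,,,,,
step 10: ,,,,,,,,,
,,,,,,,,,
,,,<,@,,,
,,,@@@,,,
,,,@@,,,,
,,,,,,,,,
,,,,,,,,,
step 11: ,,,,,,,,,
,,,^,,,,,
,,,@,@,,,
,,,@@@,,,
,,,@@,,,,
,,,,,,,,,
,,,,,,,,,
step 12: ,,,,,,,,,
,,,@>,,,,
,,,@,@,,,
,,,@@@,,,
,,,@@,,,,
,,,,,,,,,
,,,,,,,,,
step 13: ,,,,,,,,,
,,,@@,,,,
,,,@v@,,,
,,,@@@,,,
,,,@@,,,,
,,,,,,,,,
,,,,,,,,,
step 14: ,,,,,,,,,
,,,@@,,,,
,,,<@@,,,
,,,@@@,,,
,,,@@,,,,
,,,,,,,,,
,,,,,,,,,
step 15: ,,,,,,,,,
,,,@@,,,,
,,,,@@,,,
,,,v@@,,,
,,,@@,,,,
,,,,,,,,,
,,,,,,,,,
step 16: ,,,,,,,,,
,,,@@,,,,
,,,,@@,,,
,,,,>@,,,
,,,@@,,,,
,,,,,,,,,
,,,,,,,,,
step 17: ,,,,,,,,,
,,,@@,,,,
,,,,^@,,,
,,,,,@,,,
,,,@@,,,,
,,,,,,,,,
,,,,,,,,,
step 18: ,,,,,,,,,
,,,@@,,,,
,,,<,@,,,
,,,,,@,,,
,,,@@,,,,
,,,,,,,,,
,,,,,,,,,
step 19: ,,,,,,,,,
,,,^@,,,,
,,,@,@,,,
,,,,,@,,,
,,,@@,,,,
,,,,,,,,,
,,,,,,,,,
step 20: ,,,,,,,,,
,,<,@,,,,
,,,@,@,,,
,,,,,@,,,
,,,@@,,,,
,,,,,,,,,
,,,,,,,,,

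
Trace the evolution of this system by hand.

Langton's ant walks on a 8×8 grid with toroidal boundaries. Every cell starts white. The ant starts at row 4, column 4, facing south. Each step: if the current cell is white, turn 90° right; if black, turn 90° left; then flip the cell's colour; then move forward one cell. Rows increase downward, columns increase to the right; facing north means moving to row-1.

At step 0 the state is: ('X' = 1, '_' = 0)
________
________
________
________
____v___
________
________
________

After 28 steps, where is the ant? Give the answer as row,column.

2,6

[0] ________
________
________
________
____v___
________
________
________
[1] ________
________
________
________
___<X___
________
________
________
[2] ________
________
________
___^____
___XX___
________
________
________
[3] ________
________
________
___X>___
___XX___
________
________
________
[4] ________
________
________
___XX___
___Xv___
________
________
________
[5] ________
________
________
___XX___
___X_>__
________
________
________
[6] ________
________
________
___XX___
___X_X__
_____v__
________
________
[7] ________
________
________
___XX___
___X_X__
____<X__
________
________
[8] ________
________
________
___XX___
___X^X__
____XX__
________
________
[9] ________
________
________
___XX___
___XX>__
____XX__
________
________
[10] ________
________
________
___XX^__
___XX___
____XX__
________
________
[11] ________
________
________
___XXX>_
___XX___
____XX__
________
________
[12] ________
________
________
___XXXX_
___XX_v_
____XX__
________
________
[13] ________
________
________
___XXXX_
___XX<X_
____XX__
________
________
[14] ________
________
________
___XX^X_
___XXXX_
____XX__
________
________
[15] ________
________
________
___X<_X_
___XXXX_
____XX__
________
________
[16] ________
________
________
___X__X_
___XvXX_
____XX__
________
________
[17] ________
________
________
___X__X_
___X_>X_
____XX__
________
________
[18] ________
________
________
___X_^X_
___X__X_
____XX__
________
________
[19] ________
________
________
___X_X>_
___X__X_
____XX__
________
________
[20] ________
________
______^_
___X_X__
___X__X_
____XX__
________
________
[21] ________
________
______X>
___X_X__
___X__X_
____XX__
________
________
[22] ________
________
______XX
___X_X_v
___X__X_
____XX__
________
________
[23] ________
________
______XX
___X_X<X
___X__X_
____XX__
________
________
[24] ________
________
______^X
___X_XXX
___X__X_
____XX__
________
________
[25] ________
________
_____<_X
___X_XXX
___X__X_
____XX__
________
________
[26] ________
_____^__
_____X_X
___X_XXX
___X__X_
____XX__
________
________
[27] ________
_____X>_
_____X_X
___X_XXX
___X__X_
____XX__
________
________
[28] ________
_____XX_
_____XvX
___X_XXX
___X__X_
____XX__
________
________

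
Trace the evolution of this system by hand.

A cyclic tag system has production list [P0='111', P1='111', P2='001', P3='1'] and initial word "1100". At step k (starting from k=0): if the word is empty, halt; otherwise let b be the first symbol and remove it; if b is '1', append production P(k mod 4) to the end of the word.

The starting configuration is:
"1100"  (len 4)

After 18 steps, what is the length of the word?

0) "1100"  (len 4)
1) "100111"  (len 6)
2) "00111111"  (len 8)
3) "0111111"  (len 7)
4) "111111"  (len 6)
5) "11111111"  (len 8)
6) "1111111111"  (len 10)
7) "111111111001"  (len 12)
8) "111111110011"  (len 12)
9) "11111110011111"  (len 14)
10) "1111110011111111"  (len 16)
11) "111110011111111001"  (len 18)
12) "111100111111110011"  (len 18)
13) "11100111111110011111"  (len 20)
14) "1100111111110011111111"  (len 22)
15) "100111111110011111111001"  (len 24)
16) "001111111100111111110011"  (len 24)
17) "01111111100111111110011"  (len 23)
18) "1111111100111111110011"  (len 22)

22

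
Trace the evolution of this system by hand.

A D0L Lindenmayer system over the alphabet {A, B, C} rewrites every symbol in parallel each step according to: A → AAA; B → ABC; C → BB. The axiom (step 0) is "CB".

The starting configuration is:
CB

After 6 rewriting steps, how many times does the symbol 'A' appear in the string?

826

gen 0: CB
gen 1: BBABC
gen 2: ABCABCAAAABCBB
gen 3: AAAABCBBAAAABCBBAAAAAAAAAAAAABCBBABCABC
gen 4: AAAAAAAAAAAAABCBBABCABCAAAAAAAAAAAAABCBBABCABCAAAAAAAAAAAAAAAAAAAAAAAAAAAAAAAAAAAAAAAABCBBABCABCAAAABCBBAAAABCBB
gen 5: AAAAAAAAAAAAAAAAAAAAAAAAAAAAAAAAAAAAAAAABCBBABCABCAAAABCBB…BCBBAAAABCBBAAAAAAAAAAAAABCBBABCABCAAAAAAAAAAAAABCBBABCABC  (len 325)
gen 6: AAAAAAAAAAAAAAAAAAAAAAAAAAAAAAAAAAAAAAAAAAAAAAAAAAAAAAAAAA…AAAAAAAAAAAAAAAAAAAAAAAAAAAAAAAABCBBABCABCAAAABCBBAAAABCBB  (len 954)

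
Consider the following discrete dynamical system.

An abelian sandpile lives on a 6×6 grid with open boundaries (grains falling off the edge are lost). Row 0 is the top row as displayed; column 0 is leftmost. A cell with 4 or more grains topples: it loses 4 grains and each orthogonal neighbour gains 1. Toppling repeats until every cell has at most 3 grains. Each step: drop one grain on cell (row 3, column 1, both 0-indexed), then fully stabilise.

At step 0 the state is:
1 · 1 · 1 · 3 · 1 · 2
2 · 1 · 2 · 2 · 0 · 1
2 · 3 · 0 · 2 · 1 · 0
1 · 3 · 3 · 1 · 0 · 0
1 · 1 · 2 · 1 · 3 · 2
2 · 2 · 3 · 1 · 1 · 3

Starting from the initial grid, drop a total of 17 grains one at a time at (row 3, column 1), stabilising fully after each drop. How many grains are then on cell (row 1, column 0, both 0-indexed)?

0) 1 · 1 · 1 · 3 · 1 · 2
2 · 1 · 2 · 2 · 0 · 1
2 · 3 · 0 · 2 · 1 · 0
1 · 3 · 3 · 1 · 0 · 0
1 · 1 · 2 · 1 · 3 · 2
2 · 2 · 3 · 1 · 1 · 3
1) 1 · 1 · 1 · 3 · 1 · 2
2 · 2 · 2 · 2 · 0 · 1
3 · 0 · 2 · 2 · 1 · 0
2 · 2 · 0 · 2 · 0 · 0
1 · 2 · 3 · 1 · 3 · 2
2 · 2 · 3 · 1 · 1 · 3
2) 1 · 1 · 1 · 3 · 1 · 2
2 · 2 · 2 · 2 · 0 · 1
3 · 0 · 2 · 2 · 1 · 0
2 · 3 · 0 · 2 · 0 · 0
1 · 2 · 3 · 1 · 3 · 2
2 · 2 · 3 · 1 · 1 · 3
3) 1 · 1 · 1 · 3 · 1 · 2
2 · 2 · 2 · 2 · 0 · 1
3 · 1 · 2 · 2 · 1 · 0
3 · 0 · 1 · 2 · 0 · 0
1 · 3 · 3 · 1 · 3 · 2
2 · 2 · 3 · 1 · 1 · 3
4) 1 · 1 · 1 · 3 · 1 · 2
2 · 2 · 2 · 2 · 0 · 1
3 · 1 · 2 · 2 · 1 · 0
3 · 1 · 1 · 2 · 0 · 0
1 · 3 · 3 · 1 · 3 · 2
2 · 2 · 3 · 1 · 1 · 3
5) 1 · 1 · 1 · 3 · 1 · 2
2 · 2 · 2 · 2 · 0 · 1
3 · 1 · 2 · 2 · 1 · 0
3 · 2 · 1 · 2 · 0 · 0
1 · 3 · 3 · 1 · 3 · 2
2 · 2 · 3 · 1 · 1 · 3
6) 1 · 1 · 1 · 3 · 1 · 2
2 · 2 · 2 · 2 · 0 · 1
3 · 1 · 2 · 2 · 1 · 0
3 · 3 · 1 · 2 · 0 · 0
1 · 3 · 3 · 1 · 3 · 2
2 · 2 · 3 · 1 · 1 · 3
7) 1 · 1 · 1 · 3 · 1 · 2
3 · 2 · 2 · 2 · 0 · 1
0 · 3 · 2 · 2 · 1 · 0
1 · 2 · 3 · 2 · 0 · 0
3 · 2 · 1 · 2 · 3 · 2
3 · 0 · 1 · 2 · 1 · 3
8) 1 · 1 · 1 · 3 · 1 · 2
3 · 2 · 2 · 2 · 0 · 1
0 · 3 · 2 · 2 · 1 · 0
1 · 3 · 3 · 2 · 0 · 0
3 · 2 · 1 · 2 · 3 · 2
3 · 0 · 1 · 2 · 1 · 3
9) 1 · 1 · 1 · 3 · 1 · 2
3 · 3 · 3 · 2 · 0 · 1
1 · 1 · 0 · 3 · 1 · 0
2 · 2 · 1 · 3 · 0 · 0
3 · 3 · 2 · 2 · 3 · 2
3 · 0 · 1 · 2 · 1 · 3
10) 1 · 1 · 1 · 3 · 1 · 2
3 · 3 · 3 · 2 · 0 · 1
1 · 1 · 0 · 3 · 1 · 0
2 · 3 · 1 · 3 · 0 · 0
3 · 3 · 2 · 2 · 3 · 2
3 · 0 · 1 · 2 · 1 · 3
11) 1 · 1 · 1 · 3 · 1 · 2
3 · 3 · 3 · 2 · 0 · 1
2 · 2 · 0 · 3 · 1 · 0
0 · 2 · 2 · 3 · 0 · 0
2 · 1 · 3 · 2 · 3 · 2
0 · 2 · 1 · 2 · 1 · 3
12) 1 · 1 · 1 · 3 · 1 · 2
3 · 3 · 3 · 2 · 0 · 1
2 · 2 · 0 · 3 · 1 · 0
0 · 3 · 2 · 3 · 0 · 0
2 · 1 · 3 · 2 · 3 · 2
0 · 2 · 1 · 2 · 1 · 3
13) 1 · 1 · 1 · 3 · 1 · 2
3 · 3 · 3 · 2 · 0 · 1
2 · 3 · 0 · 3 · 1 · 0
1 · 0 · 3 · 3 · 0 · 0
2 · 2 · 3 · 2 · 3 · 2
0 · 2 · 1 · 2 · 1 · 3
14) 1 · 1 · 1 · 3 · 1 · 2
3 · 3 · 3 · 2 · 0 · 1
2 · 3 · 0 · 3 · 1 · 0
1 · 1 · 3 · 3 · 0 · 0
2 · 2 · 3 · 2 · 3 · 2
0 · 2 · 1 · 2 · 1 · 3
15) 1 · 1 · 1 · 3 · 1 · 2
3 · 3 · 3 · 2 · 0 · 1
2 · 3 · 0 · 3 · 1 · 0
1 · 2 · 3 · 3 · 0 · 0
2 · 2 · 3 · 2 · 3 · 2
0 · 2 · 1 · 2 · 1 · 3
16) 1 · 1 · 1 · 3 · 1 · 2
3 · 3 · 3 · 2 · 0 · 1
2 · 3 · 0 · 3 · 1 · 0
1 · 3 · 3 · 3 · 0 · 0
2 · 2 · 3 · 2 · 3 · 2
0 · 2 · 1 · 2 · 1 · 3
17) 2 · 2 · 3 · 0 · 2 · 2
1 · 2 · 2 · 1 · 1 · 1
0 · 3 · 0 · 2 · 2 · 0
3 · 3 · 3 · 2 · 2 · 0
3 · 0 · 2 · 1 · 0 · 3
0 · 3 · 2 · 3 · 2 · 3

1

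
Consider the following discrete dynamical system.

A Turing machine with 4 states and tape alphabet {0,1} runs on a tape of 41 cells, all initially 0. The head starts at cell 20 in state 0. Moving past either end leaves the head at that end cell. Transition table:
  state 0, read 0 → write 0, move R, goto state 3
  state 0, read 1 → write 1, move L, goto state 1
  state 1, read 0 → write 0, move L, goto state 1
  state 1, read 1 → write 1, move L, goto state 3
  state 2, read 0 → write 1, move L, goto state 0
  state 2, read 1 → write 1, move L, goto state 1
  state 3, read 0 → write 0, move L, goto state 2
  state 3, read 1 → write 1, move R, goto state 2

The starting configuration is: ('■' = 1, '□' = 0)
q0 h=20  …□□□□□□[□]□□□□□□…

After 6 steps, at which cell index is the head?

20

gen 0: q0 h=20  …□□□□□□[□]□□□□□□…
gen 1: q3 h=21  …□□□□□□[□]□□□□□□…
gen 2: q2 h=20  …□□□□□□[□]□□□□□□…
gen 3: q0 h=19  …□□□□□□[□]■□□□□□…
gen 4: q3 h=20  …□□□□□□[■]□□□□□□…
gen 5: q2 h=21  …□□□□□■[□]□□□□□□…
gen 6: q0 h=20  …□□□□□□[■]■□□□□□…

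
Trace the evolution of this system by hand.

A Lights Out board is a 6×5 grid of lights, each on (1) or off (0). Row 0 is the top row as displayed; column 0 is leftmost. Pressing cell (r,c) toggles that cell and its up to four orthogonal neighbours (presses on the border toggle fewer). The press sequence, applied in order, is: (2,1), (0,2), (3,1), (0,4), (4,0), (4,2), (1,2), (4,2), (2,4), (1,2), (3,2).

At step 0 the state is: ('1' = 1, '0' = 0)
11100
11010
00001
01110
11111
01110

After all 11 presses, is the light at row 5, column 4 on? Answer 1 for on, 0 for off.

0

t=0: 11100
11010
00001
01110
11111
01110
t=1: 11100
10010
11101
00110
11111
01110
t=2: 10010
10110
11101
00110
11111
01110
t=3: 10010
10110
10101
11010
10111
01110
t=4: 10001
10111
10101
11010
10111
01110
t=5: 10001
10111
10101
01010
01111
11110
t=6: 10001
10111
10101
01110
00001
11010
t=7: 10101
11001
10001
01110
00001
11010
t=8: 10101
11001
10001
01010
01111
11110
t=9: 10101
11000
10010
01011
01111
11110
t=10: 10001
10110
10110
01011
01111
11110
t=11: 10001
10110
10010
00101
01011
11110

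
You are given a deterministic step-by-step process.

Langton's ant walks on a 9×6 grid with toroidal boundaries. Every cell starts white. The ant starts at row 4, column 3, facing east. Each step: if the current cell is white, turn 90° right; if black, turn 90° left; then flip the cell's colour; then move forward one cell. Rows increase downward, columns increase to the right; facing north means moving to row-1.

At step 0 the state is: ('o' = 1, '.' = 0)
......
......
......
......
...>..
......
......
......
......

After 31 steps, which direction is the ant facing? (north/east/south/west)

0) ......
......
......
......
...>..
......
......
......
......
1) ......
......
......
......
...o..
...v..
......
......
......
2) ......
......
......
......
...o..
..<o..
......
......
......
3) ......
......
......
......
..^o..
..oo..
......
......
......
4) ......
......
......
......
..o>..
..oo..
......
......
......
5) ......
......
......
...^..
..o...
..oo..
......
......
......
6) ......
......
......
...o>.
..o...
..oo..
......
......
......
7) ......
......
......
...oo.
..o.v.
..oo..
......
......
......
8) ......
......
......
...oo.
..o<o.
..oo..
......
......
......
9) ......
......
......
...^o.
..ooo.
..oo..
......
......
......
10) ......
......
......
..<.o.
..ooo.
..oo..
......
......
......
11) ......
......
..^...
..o.o.
..ooo.
..oo..
......
......
......
12) ......
......
..o>..
..o.o.
..ooo.
..oo..
......
......
......
13) ......
......
..oo..
..ovo.
..ooo.
..oo..
......
......
......
14) ......
......
..oo..
..<oo.
..ooo.
..oo..
......
......
......
15) ......
......
..oo..
...oo.
..voo.
..oo..
......
......
......
16) ......
......
..oo..
...oo.
...>o.
..oo..
......
......
......
17) ......
......
..oo..
...^o.
....o.
..oo..
......
......
......
18) ......
......
..oo..
..<.o.
....o.
..oo..
......
......
......
19) ......
......
..^o..
..o.o.
....o.
..oo..
......
......
......
20) ......
......
.<.o..
..o.o.
....o.
..oo..
......
......
......
21) ......
.^....
.o.o..
..o.o.
....o.
..oo..
......
......
......
22) ......
.o>...
.o.o..
..o.o.
....o.
..oo..
......
......
......
23) ......
.oo...
.ovo..
..o.o.
....o.
..oo..
......
......
......
24) ......
.oo...
.<oo..
..o.o.
....o.
..oo..
......
......
......
25) ......
.oo...
..oo..
.vo.o.
....o.
..oo..
......
......
......
26) ......
.oo...
..oo..
<oo.o.
....o.
..oo..
......
......
......
27) ......
.oo...
^.oo..
ooo.o.
....o.
..oo..
......
......
......
28) ......
.oo...
o>oo..
ooo.o.
....o.
..oo..
......
......
......
29) ......
.oo...
oooo..
ovo.o.
....o.
..oo..
......
......
......
30) ......
.oo...
oooo..
o.>.o.
....o.
..oo..
......
......
......
31) ......
.oo...
oo^o..
o...o.
....o.
..oo..
......
......
......

north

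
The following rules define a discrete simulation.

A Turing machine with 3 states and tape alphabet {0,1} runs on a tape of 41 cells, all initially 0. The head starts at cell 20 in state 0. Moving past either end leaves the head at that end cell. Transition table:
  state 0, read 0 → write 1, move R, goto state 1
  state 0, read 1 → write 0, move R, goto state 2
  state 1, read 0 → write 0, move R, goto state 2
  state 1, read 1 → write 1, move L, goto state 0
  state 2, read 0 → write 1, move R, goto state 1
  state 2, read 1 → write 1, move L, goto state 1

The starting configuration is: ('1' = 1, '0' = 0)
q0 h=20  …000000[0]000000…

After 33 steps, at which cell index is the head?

step 0: q0 h=20  …000000[0]000000…
step 1: q1 h=21  …000001[0]000000…
step 2: q2 h=22  …000010[0]000000…
step 3: q1 h=23  …000101[0]000000…
step 4: q2 h=24  …001010[0]000000…
step 5: q1 h=25  …010101[0]000000…
step 6: q2 h=26  …101010[0]000000…
step 7: q1 h=27  …010101[0]000000…
step 8: q2 h=28  …101010[0]000000…
step 9: q1 h=29  …010101[0]000000…
step 10: q2 h=30  …101010[0]000000…
step 11: q1 h=31  …010101[0]000000…
step 12: q2 h=32  …101010[0]000000…
step 13: q1 h=33  …010101[0]000000…
step 14: q2 h=34  …101010[0]000000|
step 15: q1 h=35  …010101[0]00000|
step 16: q2 h=36  …101010[0]0000|
step 17: q1 h=37  …010101[0]000|
step 18: q2 h=38  …101010[0]00|
step 19: q1 h=39  …010101[0]0|
step 20: q2 h=40  …101010[0]|
step 21: q1 h=40  …101010[1]|
step 22: q0 h=39  …010101[0]1|
step 23: q1 h=40  …101011[1]|
step 24: q0 h=39  …010101[1]1|
step 25: q2 h=40  …101010[1]|
step 26: q1 h=39  …010101[0]1|
step 27: q2 h=40  …101010[1]|
step 28: q1 h=39  …010101[0]1|
step 29: q2 h=40  …101010[1]|
step 30: q1 h=39  …010101[0]1|
step 31: q2 h=40  …101010[1]|
step 32: q1 h=39  …010101[0]1|
step 33: q2 h=40  …101010[1]|

40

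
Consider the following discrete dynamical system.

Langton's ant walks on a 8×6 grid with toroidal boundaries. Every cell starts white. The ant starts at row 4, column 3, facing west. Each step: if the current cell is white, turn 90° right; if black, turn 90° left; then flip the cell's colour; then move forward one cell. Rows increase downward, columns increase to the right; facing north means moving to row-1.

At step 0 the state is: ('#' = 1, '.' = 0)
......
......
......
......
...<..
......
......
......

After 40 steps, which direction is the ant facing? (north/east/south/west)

k=0  ......
......
......
......
...<..
......
......
......
k=1  ......
......
......
...^..
...#..
......
......
......
k=2  ......
......
......
...#>.
...#..
......
......
......
k=3  ......
......
......
...##.
...#v.
......
......
......
k=4  ......
......
......
...##.
...<#.
......
......
......
k=5  ......
......
......
...##.
....#.
...v..
......
......
k=6  ......
......
......
...##.
....#.
..<#..
......
......
k=7  ......
......
......
...##.
..^.#.
..##..
......
......
k=8  ......
......
......
...##.
..#>#.
..##..
......
......
k=9  ......
......
......
...##.
..###.
..#v..
......
......
k=10  ......
......
......
...##.
..###.
..#.>.
......
......
k=11  ......
......
......
...##.
..###.
..#.#.
....v.
......
k=12  ......
......
......
...##.
..###.
..#.#.
...<#.
......
k=13  ......
......
......
...##.
..###.
..#^#.
...##.
......
k=14  ......
......
......
...##.
..###.
..##>.
...##.
......
k=15  ......
......
......
...##.
..##^.
..##..
...##.
......
k=16  ......
......
......
...##.
..#<..
..##..
...##.
......
k=17  ......
......
......
...##.
..#...
..#v..
...##.
......
k=18  ......
......
......
...##.
..#...
..#.>.
...##.
......
k=19  ......
......
......
...##.
..#...
..#.#.
...#v.
......
k=20  ......
......
......
...##.
..#...
..#.#.
...#.>
......
k=21  ......
......
......
...##.
..#...
..#.#.
...#.#
.....v
k=22  ......
......
......
...##.
..#...
..#.#.
...#.#
....<#
k=23  ......
......
......
...##.
..#...
..#.#.
...#^#
....##
k=24  ......
......
......
...##.
..#...
..#.#.
...##>
....##
k=25  ......
......
......
...##.
..#...
..#.#^
...##.
....##
k=26  ......
......
......
...##.
..#...
>.#.##
...##.
....##
k=27  ......
......
......
...##.
..#...
#.#.##
v..##.
....##
k=28  ......
......
......
...##.
..#...
#.#.##
#..##<
....##
k=29  ......
......
......
...##.
..#...
#.#.#^
#..###
....##
k=30  ......
......
......
...##.
..#...
#.#.<.
#..###
....##
k=31  ......
......
......
...##.
..#...
#.#...
#..#v#
....##
k=32  ......
......
......
...##.
..#...
#.#...
#..#.>
....##
k=33  ......
......
......
...##.
..#...
#.#..^
#..#..
....##
k=34  ......
......
......
...##.
..#...
>.#..#
#..#..
....##
k=35  ......
......
......
...##.
^.#...
..#..#
#..#..
....##
k=36  ......
......
......
...##.
#>#...
..#..#
#..#..
....##
k=37  ......
......
......
...##.
###...
.v#..#
#..#..
....##
k=38  ......
......
......
...##.
###...
<##..#
#..#..
....##
k=39  ......
......
......
...##.
^##...
###..#
#..#..
....##
k=40  ......
......
......
...##.
.##..<
###..#
#..#..
....##

west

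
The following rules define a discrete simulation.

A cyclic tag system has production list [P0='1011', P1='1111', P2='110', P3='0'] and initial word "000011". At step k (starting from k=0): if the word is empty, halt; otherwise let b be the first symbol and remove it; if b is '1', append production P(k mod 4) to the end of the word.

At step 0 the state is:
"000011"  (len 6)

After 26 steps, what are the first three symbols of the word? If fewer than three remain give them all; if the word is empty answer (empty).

gen 0: "000011"  (len 6)
gen 1: "00011"  (len 5)
gen 2: "0011"  (len 4)
gen 3: "011"  (len 3)
gen 4: "11"  (len 2)
gen 5: "11011"  (len 5)
gen 6: "10111111"  (len 8)
gen 7: "0111111110"  (len 10)
gen 8: "111111110"  (len 9)
gen 9: "111111101011"  (len 12)
gen 10: "111111010111111"  (len 15)
gen 11: "11111010111111110"  (len 17)
gen 12: "11110101111111100"  (len 17)
gen 13: "11101011111111001011"  (len 20)
gen 14: "11010111111110010111111"  (len 23)
gen 15: "1010111111110010111111110"  (len 25)
gen 16: "0101111111100101111111100"  (len 25)
gen 17: "101111111100101111111100"  (len 24)
gen 18: "011111111001011111111001111"  (len 27)
gen 19: "11111111001011111111001111"  (len 26)
gen 20: "11111110010111111110011110"  (len 26)
gen 21: "11111100101111111100111101011"  (len 29)
gen 22: "11111001011111111001111010111111"  (len 32)
gen 23: "1111001011111111001111010111111110"  (len 34)
gen 24: "1110010111111110011110101111111100"  (len 34)
gen 25: "1100101111111100111101011111111001011"  (len 37)
gen 26: "1001011111111001111010111111110010111111"  (len 40)

100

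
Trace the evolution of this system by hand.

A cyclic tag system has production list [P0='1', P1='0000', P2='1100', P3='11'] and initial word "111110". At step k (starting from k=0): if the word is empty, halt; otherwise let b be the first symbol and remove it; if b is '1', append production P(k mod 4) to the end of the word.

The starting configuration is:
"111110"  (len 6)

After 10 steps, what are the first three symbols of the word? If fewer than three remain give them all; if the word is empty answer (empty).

t=0: "111110"  (len 6)
t=1: "111101"  (len 6)
t=2: "111010000"  (len 9)
t=3: "110100001100"  (len 12)
t=4: "1010000110011"  (len 13)
t=5: "0100001100111"  (len 13)
t=6: "100001100111"  (len 12)
t=7: "000011001111100"  (len 15)
t=8: "00011001111100"  (len 14)
t=9: "0011001111100"  (len 13)
t=10: "011001111100"  (len 12)

011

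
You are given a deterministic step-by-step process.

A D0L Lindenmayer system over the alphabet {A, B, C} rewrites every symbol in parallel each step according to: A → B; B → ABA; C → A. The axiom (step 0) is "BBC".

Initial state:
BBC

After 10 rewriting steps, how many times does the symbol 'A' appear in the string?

1534

gen 0: BBC
gen 1: ABAABAA
gen 2: BABABBABABB
gen 3: ABABABABABAABABABABABAABA
gen 4: BABABABABABABABABABABBABABABABABABABABABABBABAB
gen 5: ABABABABABABABABABABABABABABABABABABABABABAABABABABABABABABABABABABABABABABABABABABABAABABABABABA
gen 6: BABABABABABABABABABABABABABABABABABABABABABABABABABABABABA…BABABABABABABABABABABABABABABABABABABBABABABABABABABABABAB  (len 191)
gen 7: ABABABABABABABABABABABABABABABABABABABABABABABABABABABABAB…ABABABABABABABAABABABABABABABABABABABABABABABABABABABABABA  (len 385)
gen 8: BABABABABABABABABABABABABABABABABABABABABABABABABABABABABA…ABABABABABABABABABABABABABABABABABABABABABABABABABABABABAB  (len 767)
gen 9: ABABABABABABABABABABABABABABABABABABABABABABABABABABABABAB…BABABABABABABABABABABABABABABABABABABABABABABABABABABABABA  (len 1537)
gen 10: BABABABABABABABABABABABABABABABABABABABABABABABABABABABABA…ABABABABABABABABABABABABABABABABABABABABABABABABABABABABAB  (len 3071)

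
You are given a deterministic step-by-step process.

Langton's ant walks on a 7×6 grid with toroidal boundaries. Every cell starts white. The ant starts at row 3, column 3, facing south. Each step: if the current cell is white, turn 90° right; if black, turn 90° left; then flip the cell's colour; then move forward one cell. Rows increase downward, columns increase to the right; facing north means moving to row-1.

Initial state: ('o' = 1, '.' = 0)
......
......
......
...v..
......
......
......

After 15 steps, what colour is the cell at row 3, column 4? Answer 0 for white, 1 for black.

1

gen 0: ......
......
......
...v..
......
......
......
gen 1: ......
......
......
..<o..
......
......
......
gen 2: ......
......
..^...
..oo..
......
......
......
gen 3: ......
......
..o>..
..oo..
......
......
......
gen 4: ......
......
..oo..
..ov..
......
......
......
gen 5: ......
......
..oo..
..o.>.
......
......
......
gen 6: ......
......
..oo..
..o.o.
....v.
......
......
gen 7: ......
......
..oo..
..o.o.
...<o.
......
......
gen 8: ......
......
..oo..
..o^o.
...oo.
......
......
gen 9: ......
......
..oo..
..oo>.
...oo.
......
......
gen 10: ......
......
..oo^.
..oo..
...oo.
......
......
gen 11: ......
......
..ooo>
..oo..
...oo.
......
......
gen 12: ......
......
..oooo
..oo.v
...oo.
......
......
gen 13: ......
......
..oooo
..oo<o
...oo.
......
......
gen 14: ......
......
..oo^o
..oooo
...oo.
......
......
gen 15: ......
......
..o<.o
..oooo
...oo.
......
......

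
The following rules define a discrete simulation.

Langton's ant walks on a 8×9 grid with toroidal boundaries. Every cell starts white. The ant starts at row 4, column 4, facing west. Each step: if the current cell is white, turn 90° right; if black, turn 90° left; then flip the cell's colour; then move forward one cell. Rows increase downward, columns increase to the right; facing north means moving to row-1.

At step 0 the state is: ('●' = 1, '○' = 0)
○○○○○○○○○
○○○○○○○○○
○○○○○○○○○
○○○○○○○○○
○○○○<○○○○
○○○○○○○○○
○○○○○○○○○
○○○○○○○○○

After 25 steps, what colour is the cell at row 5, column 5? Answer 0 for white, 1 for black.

1

step 0: ○○○○○○○○○
○○○○○○○○○
○○○○○○○○○
○○○○○○○○○
○○○○<○○○○
○○○○○○○○○
○○○○○○○○○
○○○○○○○○○
step 1: ○○○○○○○○○
○○○○○○○○○
○○○○○○○○○
○○○○^○○○○
○○○○●○○○○
○○○○○○○○○
○○○○○○○○○
○○○○○○○○○
step 2: ○○○○○○○○○
○○○○○○○○○
○○○○○○○○○
○○○○●>○○○
○○○○●○○○○
○○○○○○○○○
○○○○○○○○○
○○○○○○○○○
step 3: ○○○○○○○○○
○○○○○○○○○
○○○○○○○○○
○○○○●●○○○
○○○○●v○○○
○○○○○○○○○
○○○○○○○○○
○○○○○○○○○
step 4: ○○○○○○○○○
○○○○○○○○○
○○○○○○○○○
○○○○●●○○○
○○○○<●○○○
○○○○○○○○○
○○○○○○○○○
○○○○○○○○○
step 5: ○○○○○○○○○
○○○○○○○○○
○○○○○○○○○
○○○○●●○○○
○○○○○●○○○
○○○○v○○○○
○○○○○○○○○
○○○○○○○○○
step 6: ○○○○○○○○○
○○○○○○○○○
○○○○○○○○○
○○○○●●○○○
○○○○○●○○○
○○○<●○○○○
○○○○○○○○○
○○○○○○○○○
step 7: ○○○○○○○○○
○○○○○○○○○
○○○○○○○○○
○○○○●●○○○
○○○^○●○○○
○○○●●○○○○
○○○○○○○○○
○○○○○○○○○
step 8: ○○○○○○○○○
○○○○○○○○○
○○○○○○○○○
○○○○●●○○○
○○○●>●○○○
○○○●●○○○○
○○○○○○○○○
○○○○○○○○○
step 9: ○○○○○○○○○
○○○○○○○○○
○○○○○○○○○
○○○○●●○○○
○○○●●●○○○
○○○●v○○○○
○○○○○○○○○
○○○○○○○○○
step 10: ○○○○○○○○○
○○○○○○○○○
○○○○○○○○○
○○○○●●○○○
○○○●●●○○○
○○○●○>○○○
○○○○○○○○○
○○○○○○○○○
step 11: ○○○○○○○○○
○○○○○○○○○
○○○○○○○○○
○○○○●●○○○
○○○●●●○○○
○○○●○●○○○
○○○○○v○○○
○○○○○○○○○
step 12: ○○○○○○○○○
○○○○○○○○○
○○○○○○○○○
○○○○●●○○○
○○○●●●○○○
○○○●○●○○○
○○○○<●○○○
○○○○○○○○○
step 13: ○○○○○○○○○
○○○○○○○○○
○○○○○○○○○
○○○○●●○○○
○○○●●●○○○
○○○●^●○○○
○○○○●●○○○
○○○○○○○○○
step 14: ○○○○○○○○○
○○○○○○○○○
○○○○○○○○○
○○○○●●○○○
○○○●●●○○○
○○○●●>○○○
○○○○●●○○○
○○○○○○○○○
step 15: ○○○○○○○○○
○○○○○○○○○
○○○○○○○○○
○○○○●●○○○
○○○●●^○○○
○○○●●○○○○
○○○○●●○○○
○○○○○○○○○
step 16: ○○○○○○○○○
○○○○○○○○○
○○○○○○○○○
○○○○●●○○○
○○○●<○○○○
○○○●●○○○○
○○○○●●○○○
○○○○○○○○○
step 17: ○○○○○○○○○
○○○○○○○○○
○○○○○○○○○
○○○○●●○○○
○○○●○○○○○
○○○●v○○○○
○○○○●●○○○
○○○○○○○○○
step 18: ○○○○○○○○○
○○○○○○○○○
○○○○○○○○○
○○○○●●○○○
○○○●○○○○○
○○○●○>○○○
○○○○●●○○○
○○○○○○○○○
step 19: ○○○○○○○○○
○○○○○○○○○
○○○○○○○○○
○○○○●●○○○
○○○●○○○○○
○○○●○●○○○
○○○○●v○○○
○○○○○○○○○
step 20: ○○○○○○○○○
○○○○○○○○○
○○○○○○○○○
○○○○●●○○○
○○○●○○○○○
○○○●○●○○○
○○○○●○>○○
○○○○○○○○○
step 21: ○○○○○○○○○
○○○○○○○○○
○○○○○○○○○
○○○○●●○○○
○○○●○○○○○
○○○●○●○○○
○○○○●○●○○
○○○○○○v○○
step 22: ○○○○○○○○○
○○○○○○○○○
○○○○○○○○○
○○○○●●○○○
○○○●○○○○○
○○○●○●○○○
○○○○●○●○○
○○○○○<●○○
step 23: ○○○○○○○○○
○○○○○○○○○
○○○○○○○○○
○○○○●●○○○
○○○●○○○○○
○○○●○●○○○
○○○○●^●○○
○○○○○●●○○
step 24: ○○○○○○○○○
○○○○○○○○○
○○○○○○○○○
○○○○●●○○○
○○○●○○○○○
○○○●○●○○○
○○○○●●>○○
○○○○○●●○○
step 25: ○○○○○○○○○
○○○○○○○○○
○○○○○○○○○
○○○○●●○○○
○○○●○○○○○
○○○●○●^○○
○○○○●●○○○
○○○○○●●○○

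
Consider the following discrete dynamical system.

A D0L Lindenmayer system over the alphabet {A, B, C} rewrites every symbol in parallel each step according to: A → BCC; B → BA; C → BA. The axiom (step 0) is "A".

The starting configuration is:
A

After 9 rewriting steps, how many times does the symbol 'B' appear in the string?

0) A
1) BCC
2) BABABA
3) BABCCBABCCBABCC
4) BABCCBABABABABCCBABABABABCCBABABA
5) BABCCBABABABABCCBABCCBABCCBABCCBABABABABCCBABCCBABCCBABCCBABABABABCCBABCCBABCC
6) BABCCBABABABABCCBABCCBABCCBABCCBABABABABCCBABABABABCCBABAB…ABCCBABABABABCCBABCCBABCCBABCCBABABABABCCBABABABABCCBABABA  (len 177)
7) BABCCBABABABABCCBABCCBABCCBABCCBABABABABCCBABABABABCCBABAB…CBABCCBABCCBABABABABCCBABCCBABCCBABCCBABABABABCCBABCCBABCC  (len 411)
8) BABCCBABABABABCCBABCCBABCCBABCCBABABABABCCBABABABABCCBABAB…ABCCBABABABABCCBABCCBABCCBABCCBABABABABCCBABABABABCCBABABA  (len 942)
9) BABCCBABABABABCCBABCCBABCCBABCCBABABABABCCBABABABABCCBABAB…CBABCCBABCCBABABABABCCBABCCBABCCBABCCBABABABABCCBABCCBABCC  (len 2175)

942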